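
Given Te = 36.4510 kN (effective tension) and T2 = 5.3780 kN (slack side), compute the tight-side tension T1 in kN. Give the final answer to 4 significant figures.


T1 = Te + T2 = 36.4510 + 5.3780
T1 = 41.83 kN


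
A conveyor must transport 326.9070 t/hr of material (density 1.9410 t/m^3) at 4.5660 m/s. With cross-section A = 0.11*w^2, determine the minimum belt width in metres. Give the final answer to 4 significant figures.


A_req = 326.9070 / (4.5660 * 1.9410 * 3600) = 0.0102461 m^2
w = sqrt(0.0102461 / 0.11)
w = 0.3052 m


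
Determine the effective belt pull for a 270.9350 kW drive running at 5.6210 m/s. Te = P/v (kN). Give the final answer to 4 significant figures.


Te = P / v = 270.9350 / 5.6210
Te = 48.20 kN


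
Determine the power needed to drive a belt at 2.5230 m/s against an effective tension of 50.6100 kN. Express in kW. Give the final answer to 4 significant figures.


P = Te * v = 50.6100 * 2.5230
P = 127.7 kW


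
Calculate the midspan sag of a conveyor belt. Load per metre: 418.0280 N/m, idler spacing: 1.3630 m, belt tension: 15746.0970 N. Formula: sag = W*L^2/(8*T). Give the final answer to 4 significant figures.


sag = 418.0280 * 1.3630^2 / (8 * 15746.0970)
sag = 0.006165 m


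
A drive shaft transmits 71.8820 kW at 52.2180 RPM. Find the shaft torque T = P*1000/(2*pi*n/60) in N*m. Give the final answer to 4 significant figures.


omega = 2*pi*52.2180/60 = 5.46826 rad/s
T = 71.8820*1000 / 5.46826
T = 13150 N*m


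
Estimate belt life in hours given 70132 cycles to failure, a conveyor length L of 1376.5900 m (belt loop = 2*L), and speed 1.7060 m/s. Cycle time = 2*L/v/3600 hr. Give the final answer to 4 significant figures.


cycle_time = 2 * 1376.5900 / 1.7060 / 3600 = 0.448284 hr
life = 70132 * 0.448284 = 31440 hours


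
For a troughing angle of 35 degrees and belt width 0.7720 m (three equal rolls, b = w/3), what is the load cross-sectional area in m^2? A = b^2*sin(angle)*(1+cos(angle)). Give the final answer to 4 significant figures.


b = 0.7720/3 = 0.257333 m
A = 0.257333^2 * sin(35 deg) * (1 + cos(35 deg))
A = 0.06910 m^2


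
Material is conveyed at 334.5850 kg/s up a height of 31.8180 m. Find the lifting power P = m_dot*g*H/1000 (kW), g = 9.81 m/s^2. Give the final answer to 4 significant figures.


P = 334.5850 * 9.81 * 31.8180 / 1000
P = 104.4 kW


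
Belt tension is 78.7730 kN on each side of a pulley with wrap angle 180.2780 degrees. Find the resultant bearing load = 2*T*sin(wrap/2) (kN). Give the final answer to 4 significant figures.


F = 2 * 78.7730 * sin(180.2780/2 deg)
F = 157.5 kN


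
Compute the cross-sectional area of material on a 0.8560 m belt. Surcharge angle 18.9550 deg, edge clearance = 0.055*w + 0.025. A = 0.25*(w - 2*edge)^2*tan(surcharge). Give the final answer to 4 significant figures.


edge = 0.055*0.8560 + 0.025 = 0.07208 m
ew = 0.8560 - 2*0.07208 = 0.71184 m
A = 0.25 * 0.71184^2 * tan(18.9550 deg)
A = 0.04351 m^2


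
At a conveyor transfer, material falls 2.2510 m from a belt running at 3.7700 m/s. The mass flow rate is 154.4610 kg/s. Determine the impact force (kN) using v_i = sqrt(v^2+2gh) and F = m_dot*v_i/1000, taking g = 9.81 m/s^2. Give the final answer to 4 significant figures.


v_i = sqrt(3.7700^2 + 2*9.81*2.2510) = 7.64052 m/s
F = 154.4610 * 7.64052 / 1000
F = 1.180 kN


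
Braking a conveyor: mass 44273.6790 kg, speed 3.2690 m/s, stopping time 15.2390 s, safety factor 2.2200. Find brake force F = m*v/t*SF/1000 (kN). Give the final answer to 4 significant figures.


F = 44273.6790 * 3.2690 / 15.2390 * 2.2200 / 1000
F = 21.08 kN


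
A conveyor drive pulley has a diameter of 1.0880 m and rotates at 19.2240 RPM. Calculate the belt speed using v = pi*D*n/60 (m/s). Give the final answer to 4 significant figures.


v = pi * 1.0880 * 19.2240 / 60
v = 1.095 m/s


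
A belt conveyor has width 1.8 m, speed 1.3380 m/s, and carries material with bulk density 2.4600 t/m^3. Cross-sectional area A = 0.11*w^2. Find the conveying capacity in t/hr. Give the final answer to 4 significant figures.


A = 0.11 * 1.8^2 = 0.3564 m^2
C = 0.3564 * 1.3380 * 2.4600 * 3600
C = 4223 t/hr


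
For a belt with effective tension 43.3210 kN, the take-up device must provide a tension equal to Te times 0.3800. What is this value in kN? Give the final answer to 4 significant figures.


T_tu = 43.3210 * 0.3800
T_tu = 16.46 kN


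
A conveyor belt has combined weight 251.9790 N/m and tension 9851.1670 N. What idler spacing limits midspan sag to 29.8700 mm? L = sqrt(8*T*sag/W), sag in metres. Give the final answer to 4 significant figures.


sag = 29.8700/1000 = 0.029870 m
L = sqrt(8 * 9851.1670 * 0.029870 / 251.9790)
L = 3.056 m


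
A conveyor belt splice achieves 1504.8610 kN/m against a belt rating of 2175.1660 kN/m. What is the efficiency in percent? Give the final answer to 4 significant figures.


Eff = 1504.8610 / 2175.1660 * 100
Eff = 69.18 %


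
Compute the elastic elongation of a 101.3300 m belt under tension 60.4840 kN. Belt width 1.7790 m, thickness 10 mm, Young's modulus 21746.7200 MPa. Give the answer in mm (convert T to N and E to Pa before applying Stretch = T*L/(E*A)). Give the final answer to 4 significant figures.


A = 1.7790 * 0.01 = 0.01779 m^2
Stretch = 60.4840*1000 * 101.3300 / (21746.7200e6 * 0.01779) * 1000
Stretch = 15.84 mm


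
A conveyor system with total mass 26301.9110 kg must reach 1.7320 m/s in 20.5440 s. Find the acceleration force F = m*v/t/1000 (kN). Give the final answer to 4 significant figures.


F = 26301.9110 * 1.7320 / 20.5440 / 1000
F = 2.217 kN


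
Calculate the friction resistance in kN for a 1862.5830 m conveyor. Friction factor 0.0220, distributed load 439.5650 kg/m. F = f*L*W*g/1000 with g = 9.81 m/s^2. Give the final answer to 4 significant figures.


F = 0.0220 * 1862.5830 * 439.5650 * 9.81 / 1000
F = 176.7 kN


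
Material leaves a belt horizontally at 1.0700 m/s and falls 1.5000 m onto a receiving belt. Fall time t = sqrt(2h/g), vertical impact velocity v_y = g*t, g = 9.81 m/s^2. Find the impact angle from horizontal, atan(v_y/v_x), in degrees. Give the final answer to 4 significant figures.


t = sqrt(2*1.5000/9.81) = 0.553001 s
v_y = 9.81 * 0.553001 = 5.42494 m/s
angle = atan(5.42494 / 1.0700) = 78.84 deg


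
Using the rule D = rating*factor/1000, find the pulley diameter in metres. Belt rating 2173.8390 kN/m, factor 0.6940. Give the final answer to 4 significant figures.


D = 2173.8390 * 0.6940 / 1000
D = 1.509 m


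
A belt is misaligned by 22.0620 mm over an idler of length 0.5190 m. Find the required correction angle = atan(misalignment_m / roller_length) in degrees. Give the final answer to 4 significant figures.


misalign_m = 22.0620 / 1000 = 0.022062 m
angle = atan(0.022062 / 0.5190)
angle = 2.434 deg


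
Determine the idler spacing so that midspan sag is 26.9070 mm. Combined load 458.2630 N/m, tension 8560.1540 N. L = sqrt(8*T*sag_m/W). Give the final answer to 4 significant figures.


sag = 26.9070/1000 = 0.026907 m
L = sqrt(8 * 8560.1540 * 0.026907 / 458.2630)
L = 2.005 m


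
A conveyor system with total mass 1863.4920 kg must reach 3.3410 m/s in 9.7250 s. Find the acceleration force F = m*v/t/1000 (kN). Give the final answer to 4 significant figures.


F = 1863.4920 * 3.3410 / 9.7250 / 1000
F = 0.6402 kN


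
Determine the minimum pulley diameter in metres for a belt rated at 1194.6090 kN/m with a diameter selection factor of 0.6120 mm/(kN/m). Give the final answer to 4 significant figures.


D = 1194.6090 * 0.6120 / 1000
D = 0.7311 m


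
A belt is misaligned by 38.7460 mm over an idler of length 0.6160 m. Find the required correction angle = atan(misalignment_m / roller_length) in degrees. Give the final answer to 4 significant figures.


misalign_m = 38.7460 / 1000 = 0.038746 m
angle = atan(0.038746 / 0.6160)
angle = 3.599 deg


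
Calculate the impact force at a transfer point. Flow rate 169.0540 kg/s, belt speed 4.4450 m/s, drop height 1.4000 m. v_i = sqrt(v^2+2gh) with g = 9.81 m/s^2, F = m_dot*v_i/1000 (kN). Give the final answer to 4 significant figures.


v_i = sqrt(4.4450^2 + 2*9.81*1.4000) = 6.87212 m/s
F = 169.0540 * 6.87212 / 1000
F = 1.162 kN


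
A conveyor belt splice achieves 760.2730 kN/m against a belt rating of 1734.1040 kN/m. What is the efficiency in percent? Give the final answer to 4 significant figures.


Eff = 760.2730 / 1734.1040 * 100
Eff = 43.84 %


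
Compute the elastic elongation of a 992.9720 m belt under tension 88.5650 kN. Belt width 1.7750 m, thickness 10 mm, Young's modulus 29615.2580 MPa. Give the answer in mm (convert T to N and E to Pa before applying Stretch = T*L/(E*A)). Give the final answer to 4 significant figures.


A = 1.7750 * 0.01 = 0.01775 m^2
Stretch = 88.5650*1000 * 992.9720 / (29615.2580e6 * 0.01775) * 1000
Stretch = 167.3 mm


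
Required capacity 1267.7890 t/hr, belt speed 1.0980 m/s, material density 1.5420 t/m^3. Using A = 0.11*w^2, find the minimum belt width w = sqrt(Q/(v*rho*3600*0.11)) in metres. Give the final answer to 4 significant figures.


A_req = 1267.7890 / (1.0980 * 1.5420 * 3600) = 0.207997 m^2
w = sqrt(0.207997 / 0.11)
w = 1.375 m


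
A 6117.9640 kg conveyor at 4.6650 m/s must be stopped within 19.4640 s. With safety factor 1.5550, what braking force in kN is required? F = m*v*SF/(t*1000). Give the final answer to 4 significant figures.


F = 6117.9640 * 4.6650 / 19.4640 * 1.5550 / 1000
F = 2.280 kN


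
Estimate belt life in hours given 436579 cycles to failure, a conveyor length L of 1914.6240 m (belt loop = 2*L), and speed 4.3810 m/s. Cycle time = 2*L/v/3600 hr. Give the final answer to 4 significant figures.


cycle_time = 2 * 1914.6240 / 4.3810 / 3600 = 0.242794 hr
life = 436579 * 0.242794 = 106000 hours


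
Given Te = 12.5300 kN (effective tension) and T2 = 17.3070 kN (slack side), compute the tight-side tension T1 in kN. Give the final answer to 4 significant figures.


T1 = Te + T2 = 12.5300 + 17.3070
T1 = 29.84 kN


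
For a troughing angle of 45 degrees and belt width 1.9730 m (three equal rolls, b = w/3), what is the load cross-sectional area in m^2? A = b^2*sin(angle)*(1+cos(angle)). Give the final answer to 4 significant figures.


b = 1.9730/3 = 0.657667 m
A = 0.657667^2 * sin(45 deg) * (1 + cos(45 deg))
A = 0.5221 m^2


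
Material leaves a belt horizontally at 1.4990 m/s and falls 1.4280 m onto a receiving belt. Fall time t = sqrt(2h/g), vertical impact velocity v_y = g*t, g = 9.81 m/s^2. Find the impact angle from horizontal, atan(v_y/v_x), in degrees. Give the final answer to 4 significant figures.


t = sqrt(2*1.4280/9.81) = 0.539566 s
v_y = 9.81 * 0.539566 = 5.29314 m/s
angle = atan(5.29314 / 1.4990) = 74.19 deg


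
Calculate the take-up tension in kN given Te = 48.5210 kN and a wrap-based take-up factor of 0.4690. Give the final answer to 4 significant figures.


T_tu = 48.5210 * 0.4690
T_tu = 22.76 kN


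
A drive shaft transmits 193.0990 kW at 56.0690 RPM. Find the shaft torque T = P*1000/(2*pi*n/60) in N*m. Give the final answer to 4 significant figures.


omega = 2*pi*56.0690/60 = 5.87153 rad/s
T = 193.0990*1000 / 5.87153
T = 32890 N*m


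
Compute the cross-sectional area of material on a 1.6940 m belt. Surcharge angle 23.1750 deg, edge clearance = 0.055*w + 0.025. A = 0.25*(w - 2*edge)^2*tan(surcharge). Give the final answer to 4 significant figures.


edge = 0.055*1.6940 + 0.025 = 0.11817 m
ew = 1.6940 - 2*0.11817 = 1.45766 m
A = 0.25 * 1.45766^2 * tan(23.1750 deg)
A = 0.2274 m^2


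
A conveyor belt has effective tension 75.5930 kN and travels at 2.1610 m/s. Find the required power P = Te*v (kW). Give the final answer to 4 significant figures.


P = Te * v = 75.5930 * 2.1610
P = 163.4 kW


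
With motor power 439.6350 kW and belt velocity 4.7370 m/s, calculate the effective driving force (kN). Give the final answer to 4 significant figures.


Te = P / v = 439.6350 / 4.7370
Te = 92.81 kN


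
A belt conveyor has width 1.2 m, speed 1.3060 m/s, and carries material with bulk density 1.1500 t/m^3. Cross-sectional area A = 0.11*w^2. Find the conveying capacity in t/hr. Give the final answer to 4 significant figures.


A = 0.11 * 1.2^2 = 0.1584 m^2
C = 0.1584 * 1.3060 * 1.1500 * 3600
C = 856.4 t/hr


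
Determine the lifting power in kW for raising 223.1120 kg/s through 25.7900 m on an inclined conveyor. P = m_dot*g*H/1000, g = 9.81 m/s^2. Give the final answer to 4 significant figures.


P = 223.1120 * 9.81 * 25.7900 / 1000
P = 56.45 kW


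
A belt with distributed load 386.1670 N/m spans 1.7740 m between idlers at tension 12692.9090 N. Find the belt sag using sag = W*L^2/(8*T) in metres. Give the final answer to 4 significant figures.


sag = 386.1670 * 1.7740^2 / (8 * 12692.9090)
sag = 0.01197 m


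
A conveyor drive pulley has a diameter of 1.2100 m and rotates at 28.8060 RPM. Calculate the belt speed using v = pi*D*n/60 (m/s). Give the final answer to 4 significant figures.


v = pi * 1.2100 * 28.8060 / 60
v = 1.825 m/s


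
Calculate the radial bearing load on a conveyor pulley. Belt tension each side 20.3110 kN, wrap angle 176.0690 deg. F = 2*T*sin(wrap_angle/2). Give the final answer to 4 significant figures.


F = 2 * 20.3110 * sin(176.0690/2 deg)
F = 40.60 kN


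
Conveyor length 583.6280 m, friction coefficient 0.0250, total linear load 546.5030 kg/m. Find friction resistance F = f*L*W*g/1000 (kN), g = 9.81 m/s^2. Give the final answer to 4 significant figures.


F = 0.0250 * 583.6280 * 546.5030 * 9.81 / 1000
F = 78.22 kN


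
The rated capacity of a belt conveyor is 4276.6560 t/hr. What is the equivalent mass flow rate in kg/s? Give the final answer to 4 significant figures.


m_dot = 4276.6560 * 1000 / 3600
m_dot = 1188 kg/s


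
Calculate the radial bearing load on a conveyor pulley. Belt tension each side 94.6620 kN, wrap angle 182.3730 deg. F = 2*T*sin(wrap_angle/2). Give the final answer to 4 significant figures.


F = 2 * 94.6620 * sin(182.3730/2 deg)
F = 189.3 kN


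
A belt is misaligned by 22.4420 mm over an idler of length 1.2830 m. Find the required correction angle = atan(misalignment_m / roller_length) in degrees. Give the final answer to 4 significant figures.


misalign_m = 22.4420 / 1000 = 0.022442 m
angle = atan(0.022442 / 1.2830)
angle = 1.002 deg


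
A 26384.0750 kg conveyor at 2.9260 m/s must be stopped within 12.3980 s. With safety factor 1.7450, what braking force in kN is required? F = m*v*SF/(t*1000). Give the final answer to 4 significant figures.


F = 26384.0750 * 2.9260 / 12.3980 * 1.7450 / 1000
F = 10.87 kN


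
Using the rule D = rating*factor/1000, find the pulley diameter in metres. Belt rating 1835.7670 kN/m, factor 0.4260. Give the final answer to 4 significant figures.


D = 1835.7670 * 0.4260 / 1000
D = 0.7820 m


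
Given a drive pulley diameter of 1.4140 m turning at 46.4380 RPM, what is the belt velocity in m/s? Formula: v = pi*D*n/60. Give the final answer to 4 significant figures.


v = pi * 1.4140 * 46.4380 / 60
v = 3.438 m/s


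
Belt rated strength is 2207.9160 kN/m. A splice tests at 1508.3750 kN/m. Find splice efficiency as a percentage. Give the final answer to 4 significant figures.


Eff = 1508.3750 / 2207.9160 * 100
Eff = 68.32 %


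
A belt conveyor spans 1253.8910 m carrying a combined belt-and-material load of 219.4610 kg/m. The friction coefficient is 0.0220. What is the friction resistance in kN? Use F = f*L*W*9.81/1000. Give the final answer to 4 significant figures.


F = 0.0220 * 1253.8910 * 219.4610 * 9.81 / 1000
F = 59.39 kN


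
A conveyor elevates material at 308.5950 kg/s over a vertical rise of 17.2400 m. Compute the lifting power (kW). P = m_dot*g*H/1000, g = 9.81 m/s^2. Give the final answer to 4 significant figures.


P = 308.5950 * 9.81 * 17.2400 / 1000
P = 52.19 kW


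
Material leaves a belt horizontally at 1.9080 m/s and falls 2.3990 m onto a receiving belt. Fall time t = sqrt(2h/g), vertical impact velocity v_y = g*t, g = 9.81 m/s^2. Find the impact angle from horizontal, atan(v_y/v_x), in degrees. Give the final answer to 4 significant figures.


t = sqrt(2*2.3990/9.81) = 0.699352 s
v_y = 9.81 * 0.699352 = 6.86064 m/s
angle = atan(6.86064 / 1.9080) = 74.46 deg


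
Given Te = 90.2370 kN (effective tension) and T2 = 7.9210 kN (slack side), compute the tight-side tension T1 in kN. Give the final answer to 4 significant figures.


T1 = Te + T2 = 90.2370 + 7.9210
T1 = 98.16 kN


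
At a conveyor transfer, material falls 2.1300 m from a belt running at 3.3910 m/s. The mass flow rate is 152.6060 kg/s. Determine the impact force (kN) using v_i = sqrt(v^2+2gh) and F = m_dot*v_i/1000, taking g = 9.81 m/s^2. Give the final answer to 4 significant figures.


v_i = sqrt(3.3910^2 + 2*9.81*2.1300) = 7.29996 m/s
F = 152.6060 * 7.29996 / 1000
F = 1.114 kN


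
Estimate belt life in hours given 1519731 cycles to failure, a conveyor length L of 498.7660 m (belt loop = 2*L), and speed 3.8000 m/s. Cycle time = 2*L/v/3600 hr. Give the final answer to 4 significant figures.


cycle_time = 2 * 498.7660 / 3.8000 / 3600 = 0.072919 hr
life = 1519731 * 0.072919 = 110800 hours


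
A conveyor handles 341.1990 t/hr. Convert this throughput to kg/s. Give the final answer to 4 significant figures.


m_dot = 341.1990 * 1000 / 3600
m_dot = 94.78 kg/s


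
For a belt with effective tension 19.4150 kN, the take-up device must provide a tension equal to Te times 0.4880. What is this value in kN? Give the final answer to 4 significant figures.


T_tu = 19.4150 * 0.4880
T_tu = 9.475 kN


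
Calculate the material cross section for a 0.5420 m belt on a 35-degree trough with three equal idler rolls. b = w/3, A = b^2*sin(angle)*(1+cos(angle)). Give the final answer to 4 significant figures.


b = 0.5420/3 = 0.180667 m
A = 0.180667^2 * sin(35 deg) * (1 + cos(35 deg))
A = 0.03406 m^2


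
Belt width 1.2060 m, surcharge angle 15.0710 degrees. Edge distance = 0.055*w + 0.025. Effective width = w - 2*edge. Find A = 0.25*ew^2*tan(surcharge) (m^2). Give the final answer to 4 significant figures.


edge = 0.055*1.2060 + 0.025 = 0.09133 m
ew = 1.2060 - 2*0.09133 = 1.02334 m
A = 0.25 * 1.02334^2 * tan(15.0710 deg)
A = 0.07050 m^2


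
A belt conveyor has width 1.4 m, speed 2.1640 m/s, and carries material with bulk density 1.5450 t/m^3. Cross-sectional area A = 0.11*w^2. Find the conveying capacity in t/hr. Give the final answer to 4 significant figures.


A = 0.11 * 1.4^2 = 0.2156 m^2
C = 0.2156 * 2.1640 * 1.5450 * 3600
C = 2595 t/hr


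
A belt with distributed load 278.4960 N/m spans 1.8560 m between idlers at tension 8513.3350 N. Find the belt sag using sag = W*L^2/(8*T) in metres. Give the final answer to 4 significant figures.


sag = 278.4960 * 1.8560^2 / (8 * 8513.3350)
sag = 0.01409 m


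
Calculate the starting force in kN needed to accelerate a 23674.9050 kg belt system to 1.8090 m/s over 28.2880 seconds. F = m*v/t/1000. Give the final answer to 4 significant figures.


F = 23674.9050 * 1.8090 / 28.2880 / 1000
F = 1.514 kN


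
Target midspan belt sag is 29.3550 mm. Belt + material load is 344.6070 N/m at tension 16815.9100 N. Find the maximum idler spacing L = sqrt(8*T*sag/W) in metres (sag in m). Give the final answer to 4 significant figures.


sag = 29.3550/1000 = 0.029355 m
L = sqrt(8 * 16815.9100 * 0.029355 / 344.6070)
L = 3.385 m


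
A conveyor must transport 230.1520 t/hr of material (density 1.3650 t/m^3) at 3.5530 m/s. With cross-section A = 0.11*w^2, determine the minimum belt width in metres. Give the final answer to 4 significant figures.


A_req = 230.1520 / (3.5530 * 1.3650 * 3600) = 0.0131821 m^2
w = sqrt(0.0131821 / 0.11)
w = 0.3462 m


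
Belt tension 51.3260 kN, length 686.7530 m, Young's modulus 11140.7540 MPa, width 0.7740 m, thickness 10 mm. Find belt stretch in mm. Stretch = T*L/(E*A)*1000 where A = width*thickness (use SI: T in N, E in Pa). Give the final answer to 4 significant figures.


A = 0.7740 * 0.01 = 0.00774 m^2
Stretch = 51.3260*1000 * 686.7530 / (11140.7540e6 * 0.00774) * 1000
Stretch = 408.8 mm


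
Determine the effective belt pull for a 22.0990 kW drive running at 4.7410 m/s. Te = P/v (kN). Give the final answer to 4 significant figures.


Te = P / v = 22.0990 / 4.7410
Te = 4.661 kN


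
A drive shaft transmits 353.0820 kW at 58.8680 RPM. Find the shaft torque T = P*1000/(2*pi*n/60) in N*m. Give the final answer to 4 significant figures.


omega = 2*pi*58.8680/60 = 6.16464 rad/s
T = 353.0820*1000 / 6.16464
T = 57280 N*m


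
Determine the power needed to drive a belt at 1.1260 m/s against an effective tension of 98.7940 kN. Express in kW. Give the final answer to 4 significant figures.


P = Te * v = 98.7940 * 1.1260
P = 111.2 kW


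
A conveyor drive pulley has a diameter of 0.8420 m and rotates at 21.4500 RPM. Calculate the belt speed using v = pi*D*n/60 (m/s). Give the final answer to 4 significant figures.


v = pi * 0.8420 * 21.4500 / 60
v = 0.9457 m/s


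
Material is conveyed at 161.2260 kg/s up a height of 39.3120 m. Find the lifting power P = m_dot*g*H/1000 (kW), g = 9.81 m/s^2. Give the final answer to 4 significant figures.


P = 161.2260 * 9.81 * 39.3120 / 1000
P = 62.18 kW


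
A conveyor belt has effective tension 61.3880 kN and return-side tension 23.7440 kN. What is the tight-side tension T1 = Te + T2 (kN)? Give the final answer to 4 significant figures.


T1 = Te + T2 = 61.3880 + 23.7440
T1 = 85.13 kN


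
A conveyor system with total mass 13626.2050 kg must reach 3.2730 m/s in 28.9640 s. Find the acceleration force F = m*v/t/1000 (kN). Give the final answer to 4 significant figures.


F = 13626.2050 * 3.2730 / 28.9640 / 1000
F = 1.540 kN


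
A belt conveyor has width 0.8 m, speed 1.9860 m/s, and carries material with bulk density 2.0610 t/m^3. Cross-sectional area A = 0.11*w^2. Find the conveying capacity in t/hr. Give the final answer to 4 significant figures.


A = 0.11 * 0.8^2 = 0.0704 m^2
C = 0.0704 * 1.9860 * 2.0610 * 3600
C = 1037 t/hr


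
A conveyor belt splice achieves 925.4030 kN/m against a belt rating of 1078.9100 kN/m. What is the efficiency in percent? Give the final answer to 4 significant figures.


Eff = 925.4030 / 1078.9100 * 100
Eff = 85.77 %


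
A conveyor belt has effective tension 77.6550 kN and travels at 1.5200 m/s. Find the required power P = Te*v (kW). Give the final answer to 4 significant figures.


P = Te * v = 77.6550 * 1.5200
P = 118.0 kW


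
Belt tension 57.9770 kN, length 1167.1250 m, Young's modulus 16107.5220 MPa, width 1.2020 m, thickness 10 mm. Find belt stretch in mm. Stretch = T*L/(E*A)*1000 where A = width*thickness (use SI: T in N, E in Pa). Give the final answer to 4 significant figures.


A = 1.2020 * 0.01 = 0.01202 m^2
Stretch = 57.9770*1000 * 1167.1250 / (16107.5220e6 * 0.01202) * 1000
Stretch = 349.5 mm


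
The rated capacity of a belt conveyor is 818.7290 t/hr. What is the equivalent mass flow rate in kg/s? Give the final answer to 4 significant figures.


m_dot = 818.7290 * 1000 / 3600
m_dot = 227.4 kg/s


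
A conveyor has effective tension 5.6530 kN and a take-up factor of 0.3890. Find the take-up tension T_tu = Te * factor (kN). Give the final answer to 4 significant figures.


T_tu = 5.6530 * 0.3890
T_tu = 2.199 kN


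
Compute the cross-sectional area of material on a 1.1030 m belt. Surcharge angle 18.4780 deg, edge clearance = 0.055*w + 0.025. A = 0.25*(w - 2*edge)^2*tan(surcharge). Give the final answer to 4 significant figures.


edge = 0.055*1.1030 + 0.025 = 0.085665 m
ew = 1.1030 - 2*0.085665 = 0.93167 m
A = 0.25 * 0.93167^2 * tan(18.4780 deg)
A = 0.07252 m^2


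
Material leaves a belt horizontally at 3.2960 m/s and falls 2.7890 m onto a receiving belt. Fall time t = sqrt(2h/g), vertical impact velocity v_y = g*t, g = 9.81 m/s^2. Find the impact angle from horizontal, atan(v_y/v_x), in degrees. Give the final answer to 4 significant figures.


t = sqrt(2*2.7890/9.81) = 0.754058 s
v_y = 9.81 * 0.754058 = 7.39731 m/s
angle = atan(7.39731 / 3.2960) = 65.98 deg


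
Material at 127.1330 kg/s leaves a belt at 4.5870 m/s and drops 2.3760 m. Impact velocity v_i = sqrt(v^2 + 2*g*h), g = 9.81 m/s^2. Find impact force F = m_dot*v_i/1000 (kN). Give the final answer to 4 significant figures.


v_i = sqrt(4.5870^2 + 2*9.81*2.3760) = 8.22543 m/s
F = 127.1330 * 8.22543 / 1000
F = 1.046 kN


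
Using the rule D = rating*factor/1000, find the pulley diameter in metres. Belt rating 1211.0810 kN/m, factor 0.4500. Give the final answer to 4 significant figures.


D = 1211.0810 * 0.4500 / 1000
D = 0.5450 m


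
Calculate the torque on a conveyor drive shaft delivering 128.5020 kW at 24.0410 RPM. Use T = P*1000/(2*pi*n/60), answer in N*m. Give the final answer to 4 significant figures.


omega = 2*pi*24.0410/60 = 2.51757 rad/s
T = 128.5020*1000 / 2.51757
T = 51040 N*m


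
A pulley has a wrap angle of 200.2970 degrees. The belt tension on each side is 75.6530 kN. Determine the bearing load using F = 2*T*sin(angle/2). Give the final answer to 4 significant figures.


F = 2 * 75.6530 * sin(200.2970/2 deg)
F = 148.9 kN


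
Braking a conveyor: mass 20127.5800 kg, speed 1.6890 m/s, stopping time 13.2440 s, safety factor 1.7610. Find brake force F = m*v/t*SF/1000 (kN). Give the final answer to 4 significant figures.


F = 20127.5800 * 1.6890 / 13.2440 * 1.7610 / 1000
F = 4.520 kN


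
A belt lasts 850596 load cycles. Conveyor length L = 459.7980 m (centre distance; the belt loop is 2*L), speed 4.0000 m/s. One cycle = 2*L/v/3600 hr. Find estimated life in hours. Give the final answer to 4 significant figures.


cycle_time = 2 * 459.7980 / 4.0000 / 3600 = 0.0638608 hr
life = 850596 * 0.0638608 = 54320 hours


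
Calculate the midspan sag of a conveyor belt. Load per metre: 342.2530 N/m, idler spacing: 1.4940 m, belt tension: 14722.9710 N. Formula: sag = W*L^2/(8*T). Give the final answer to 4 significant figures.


sag = 342.2530 * 1.4940^2 / (8 * 14722.9710)
sag = 0.006486 m


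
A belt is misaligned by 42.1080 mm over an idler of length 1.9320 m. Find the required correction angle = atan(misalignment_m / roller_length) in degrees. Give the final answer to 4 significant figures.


misalign_m = 42.1080 / 1000 = 0.042108 m
angle = atan(0.042108 / 1.9320)
angle = 1.249 deg


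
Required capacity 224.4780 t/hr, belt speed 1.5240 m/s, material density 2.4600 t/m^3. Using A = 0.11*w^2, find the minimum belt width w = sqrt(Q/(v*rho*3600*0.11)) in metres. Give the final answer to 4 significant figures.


A_req = 224.4780 / (1.5240 * 2.4600 * 3600) = 0.0166323 m^2
w = sqrt(0.0166323 / 0.11)
w = 0.3888 m


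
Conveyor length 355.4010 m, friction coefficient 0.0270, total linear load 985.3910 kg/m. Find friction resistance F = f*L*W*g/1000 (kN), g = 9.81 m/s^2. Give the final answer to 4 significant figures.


F = 0.0270 * 355.4010 * 985.3910 * 9.81 / 1000
F = 92.76 kN


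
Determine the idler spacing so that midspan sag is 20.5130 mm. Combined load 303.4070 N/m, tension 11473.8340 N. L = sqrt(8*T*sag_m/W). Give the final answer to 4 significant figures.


sag = 20.5130/1000 = 0.020513 m
L = sqrt(8 * 11473.8340 * 0.020513 / 303.4070)
L = 2.491 m


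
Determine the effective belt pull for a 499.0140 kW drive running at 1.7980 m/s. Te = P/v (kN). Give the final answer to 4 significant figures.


Te = P / v = 499.0140 / 1.7980
Te = 277.5 kN


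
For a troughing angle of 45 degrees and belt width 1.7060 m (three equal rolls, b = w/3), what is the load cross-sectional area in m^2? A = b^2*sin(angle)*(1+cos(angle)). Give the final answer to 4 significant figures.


b = 1.7060/3 = 0.568667 m
A = 0.568667^2 * sin(45 deg) * (1 + cos(45 deg))
A = 0.3904 m^2


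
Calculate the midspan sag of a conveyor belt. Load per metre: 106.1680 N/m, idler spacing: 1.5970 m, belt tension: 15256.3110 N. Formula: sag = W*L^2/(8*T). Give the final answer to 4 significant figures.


sag = 106.1680 * 1.5970^2 / (8 * 15256.3110)
sag = 0.002219 m


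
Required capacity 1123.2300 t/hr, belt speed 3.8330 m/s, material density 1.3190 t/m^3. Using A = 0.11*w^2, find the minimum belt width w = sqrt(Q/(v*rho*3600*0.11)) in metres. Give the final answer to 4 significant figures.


A_req = 1123.2300 / (3.8330 * 1.3190 * 3600) = 0.0617138 m^2
w = sqrt(0.0617138 / 0.11)
w = 0.7490 m


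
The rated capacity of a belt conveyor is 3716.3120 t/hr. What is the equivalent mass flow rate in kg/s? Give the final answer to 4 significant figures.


m_dot = 3716.3120 * 1000 / 3600
m_dot = 1032 kg/s


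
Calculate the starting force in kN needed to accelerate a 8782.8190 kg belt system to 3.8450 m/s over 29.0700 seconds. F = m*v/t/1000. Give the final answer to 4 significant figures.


F = 8782.8190 * 3.8450 / 29.0700 / 1000
F = 1.162 kN


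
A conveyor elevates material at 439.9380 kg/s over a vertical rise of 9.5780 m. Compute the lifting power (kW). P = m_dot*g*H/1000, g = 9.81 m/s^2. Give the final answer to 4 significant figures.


P = 439.9380 * 9.81 * 9.5780 / 1000
P = 41.34 kW


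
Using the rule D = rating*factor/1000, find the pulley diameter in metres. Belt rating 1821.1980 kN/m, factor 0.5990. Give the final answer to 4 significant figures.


D = 1821.1980 * 0.5990 / 1000
D = 1.091 m


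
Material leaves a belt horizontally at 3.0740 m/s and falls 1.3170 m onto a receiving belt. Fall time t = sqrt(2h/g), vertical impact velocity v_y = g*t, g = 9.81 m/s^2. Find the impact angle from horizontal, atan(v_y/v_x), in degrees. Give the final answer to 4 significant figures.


t = sqrt(2*1.3170/9.81) = 0.518171 s
v_y = 9.81 * 0.518171 = 5.08326 m/s
angle = atan(5.08326 / 3.0740) = 58.84 deg


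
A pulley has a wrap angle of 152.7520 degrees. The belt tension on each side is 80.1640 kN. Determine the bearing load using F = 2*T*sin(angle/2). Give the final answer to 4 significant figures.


F = 2 * 80.1640 * sin(152.7520/2 deg)
F = 155.8 kN


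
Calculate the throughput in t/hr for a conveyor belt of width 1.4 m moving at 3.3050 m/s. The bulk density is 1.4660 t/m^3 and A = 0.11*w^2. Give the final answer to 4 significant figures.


A = 0.11 * 1.4^2 = 0.2156 m^2
C = 0.2156 * 3.3050 * 1.4660 * 3600
C = 3761 t/hr


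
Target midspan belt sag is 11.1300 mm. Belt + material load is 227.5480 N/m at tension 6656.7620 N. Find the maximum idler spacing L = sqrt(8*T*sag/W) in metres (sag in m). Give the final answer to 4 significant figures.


sag = 11.1300/1000 = 0.011130 m
L = sqrt(8 * 6656.7620 * 0.011130 / 227.5480)
L = 1.614 m


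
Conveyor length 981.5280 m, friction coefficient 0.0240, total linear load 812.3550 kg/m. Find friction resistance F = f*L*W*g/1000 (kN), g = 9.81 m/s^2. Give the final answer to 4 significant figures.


F = 0.0240 * 981.5280 * 812.3550 * 9.81 / 1000
F = 187.7 kN


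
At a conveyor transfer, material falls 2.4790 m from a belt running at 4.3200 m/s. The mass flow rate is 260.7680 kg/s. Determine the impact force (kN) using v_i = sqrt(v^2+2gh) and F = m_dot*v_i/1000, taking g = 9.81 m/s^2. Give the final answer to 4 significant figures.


v_i = sqrt(4.3200^2 + 2*9.81*2.4790) = 8.20368 m/s
F = 260.7680 * 8.20368 / 1000
F = 2.139 kN


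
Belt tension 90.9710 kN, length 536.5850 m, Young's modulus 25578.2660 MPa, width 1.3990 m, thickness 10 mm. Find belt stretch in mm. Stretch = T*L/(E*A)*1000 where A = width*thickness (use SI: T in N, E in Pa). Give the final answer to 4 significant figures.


A = 1.3990 * 0.01 = 0.01399 m^2
Stretch = 90.9710*1000 * 536.5850 / (25578.2660e6 * 0.01399) * 1000
Stretch = 136.4 mm


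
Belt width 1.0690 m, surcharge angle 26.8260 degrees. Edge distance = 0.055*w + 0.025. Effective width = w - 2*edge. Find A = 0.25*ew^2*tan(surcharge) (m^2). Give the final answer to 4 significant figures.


edge = 0.055*1.0690 + 0.025 = 0.083795 m
ew = 1.0690 - 2*0.083795 = 0.90141 m
A = 0.25 * 0.90141^2 * tan(26.8260 deg)
A = 0.1027 m^2


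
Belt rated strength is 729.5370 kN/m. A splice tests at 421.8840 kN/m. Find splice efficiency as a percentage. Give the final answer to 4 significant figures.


Eff = 421.8840 / 729.5370 * 100
Eff = 57.83 %


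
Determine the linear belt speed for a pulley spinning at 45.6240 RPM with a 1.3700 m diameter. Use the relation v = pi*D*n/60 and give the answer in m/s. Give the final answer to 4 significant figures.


v = pi * 1.3700 * 45.6240 / 60
v = 3.273 m/s


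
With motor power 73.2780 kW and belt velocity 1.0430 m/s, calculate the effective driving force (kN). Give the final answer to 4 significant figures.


Te = P / v = 73.2780 / 1.0430
Te = 70.26 kN


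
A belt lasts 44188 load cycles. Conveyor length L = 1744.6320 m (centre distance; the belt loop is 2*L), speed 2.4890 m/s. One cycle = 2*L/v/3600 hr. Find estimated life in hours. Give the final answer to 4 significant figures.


cycle_time = 2 * 1744.6320 / 2.4890 / 3600 = 0.389409 hr
life = 44188 * 0.389409 = 17210 hours


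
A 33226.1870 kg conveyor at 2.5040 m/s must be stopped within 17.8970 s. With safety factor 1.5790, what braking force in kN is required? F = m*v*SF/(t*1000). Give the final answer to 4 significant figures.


F = 33226.1870 * 2.5040 / 17.8970 * 1.5790 / 1000
F = 7.340 kN


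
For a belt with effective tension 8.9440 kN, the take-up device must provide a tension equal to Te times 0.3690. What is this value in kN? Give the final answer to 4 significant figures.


T_tu = 8.9440 * 0.3690
T_tu = 3.300 kN


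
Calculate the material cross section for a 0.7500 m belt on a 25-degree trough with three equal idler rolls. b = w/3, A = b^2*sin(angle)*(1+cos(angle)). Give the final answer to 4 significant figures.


b = 0.7500/3 = 0.25 m
A = 0.25^2 * sin(25 deg) * (1 + cos(25 deg))
A = 0.05035 m^2


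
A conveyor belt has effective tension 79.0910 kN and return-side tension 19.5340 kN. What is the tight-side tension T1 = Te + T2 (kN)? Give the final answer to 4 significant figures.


T1 = Te + T2 = 79.0910 + 19.5340
T1 = 98.62 kN


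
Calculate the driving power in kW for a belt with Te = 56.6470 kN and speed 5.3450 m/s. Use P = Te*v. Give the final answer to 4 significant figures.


P = Te * v = 56.6470 * 5.3450
P = 302.8 kW


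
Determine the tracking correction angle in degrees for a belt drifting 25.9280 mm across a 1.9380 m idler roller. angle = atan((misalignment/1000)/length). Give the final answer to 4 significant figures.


misalign_m = 25.9280 / 1000 = 0.025928 m
angle = atan(0.025928 / 1.9380)
angle = 0.7665 deg


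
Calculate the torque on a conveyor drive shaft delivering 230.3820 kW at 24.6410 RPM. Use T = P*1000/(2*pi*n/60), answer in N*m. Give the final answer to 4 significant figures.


omega = 2*pi*24.6410/60 = 2.5804 rad/s
T = 230.3820*1000 / 2.5804
T = 89280 N*m


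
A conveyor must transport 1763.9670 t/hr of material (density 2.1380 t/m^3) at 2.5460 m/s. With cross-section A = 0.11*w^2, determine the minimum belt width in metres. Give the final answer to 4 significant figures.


A_req = 1763.9670 / (2.5460 * 2.1380 * 3600) = 0.0900164 m^2
w = sqrt(0.0900164 / 0.11)
w = 0.9046 m


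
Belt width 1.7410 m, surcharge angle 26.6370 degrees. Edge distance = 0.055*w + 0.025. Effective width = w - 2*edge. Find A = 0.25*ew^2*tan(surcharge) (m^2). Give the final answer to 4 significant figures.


edge = 0.055*1.7410 + 0.025 = 0.120755 m
ew = 1.7410 - 2*0.120755 = 1.49949 m
A = 0.25 * 1.49949^2 * tan(26.6370 deg)
A = 0.2819 m^2


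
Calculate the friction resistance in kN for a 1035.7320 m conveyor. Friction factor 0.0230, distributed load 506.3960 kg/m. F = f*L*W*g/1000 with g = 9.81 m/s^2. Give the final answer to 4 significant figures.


F = 0.0230 * 1035.7320 * 506.3960 * 9.81 / 1000
F = 118.3 kN


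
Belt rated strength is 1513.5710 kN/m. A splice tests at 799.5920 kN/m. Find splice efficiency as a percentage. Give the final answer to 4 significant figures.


Eff = 799.5920 / 1513.5710 * 100
Eff = 52.83 %


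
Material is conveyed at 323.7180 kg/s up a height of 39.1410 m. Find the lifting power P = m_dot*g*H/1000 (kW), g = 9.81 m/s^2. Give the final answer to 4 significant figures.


P = 323.7180 * 9.81 * 39.1410 / 1000
P = 124.3 kW


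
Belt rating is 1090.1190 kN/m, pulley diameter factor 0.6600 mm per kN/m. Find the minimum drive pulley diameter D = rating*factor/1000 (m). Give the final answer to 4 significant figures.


D = 1090.1190 * 0.6600 / 1000
D = 0.7195 m


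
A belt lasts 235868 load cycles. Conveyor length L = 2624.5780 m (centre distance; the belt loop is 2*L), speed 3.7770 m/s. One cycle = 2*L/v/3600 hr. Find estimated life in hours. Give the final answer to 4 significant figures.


cycle_time = 2 * 2624.5780 / 3.7770 / 3600 = 0.386047 hr
life = 235868 * 0.386047 = 91060 hours


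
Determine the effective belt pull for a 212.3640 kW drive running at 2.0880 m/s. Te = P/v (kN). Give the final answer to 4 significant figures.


Te = P / v = 212.3640 / 2.0880
Te = 101.7 kN


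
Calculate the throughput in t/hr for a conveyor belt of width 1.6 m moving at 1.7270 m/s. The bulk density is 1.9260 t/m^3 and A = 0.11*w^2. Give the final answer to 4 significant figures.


A = 0.11 * 1.6^2 = 0.2816 m^2
C = 0.2816 * 1.7270 * 1.9260 * 3600
C = 3372 t/hr


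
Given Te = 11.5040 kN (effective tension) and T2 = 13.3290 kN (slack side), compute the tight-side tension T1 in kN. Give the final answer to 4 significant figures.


T1 = Te + T2 = 11.5040 + 13.3290
T1 = 24.83 kN


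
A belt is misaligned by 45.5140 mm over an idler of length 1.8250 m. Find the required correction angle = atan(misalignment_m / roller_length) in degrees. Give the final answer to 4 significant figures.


misalign_m = 45.5140 / 1000 = 0.045514 m
angle = atan(0.045514 / 1.8250)
angle = 1.429 deg


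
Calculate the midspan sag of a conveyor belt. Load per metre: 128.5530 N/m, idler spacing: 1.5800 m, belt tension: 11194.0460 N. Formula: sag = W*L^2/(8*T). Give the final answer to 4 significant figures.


sag = 128.5530 * 1.5800^2 / (8 * 11194.0460)
sag = 0.003584 m


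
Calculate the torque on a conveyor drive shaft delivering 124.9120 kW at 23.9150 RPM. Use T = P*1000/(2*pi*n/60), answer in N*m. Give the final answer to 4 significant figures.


omega = 2*pi*23.9150/60 = 2.50437 rad/s
T = 124.9120*1000 / 2.50437
T = 49880 N*m


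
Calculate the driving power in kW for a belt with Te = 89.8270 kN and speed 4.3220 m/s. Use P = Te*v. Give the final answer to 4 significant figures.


P = Te * v = 89.8270 * 4.3220
P = 388.2 kW


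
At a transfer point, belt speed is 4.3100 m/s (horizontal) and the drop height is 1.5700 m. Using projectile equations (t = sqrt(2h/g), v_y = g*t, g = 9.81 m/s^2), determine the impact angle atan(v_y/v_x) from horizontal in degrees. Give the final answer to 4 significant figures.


t = sqrt(2*1.5700/9.81) = 0.565758 s
v_y = 9.81 * 0.565758 = 5.55009 m/s
angle = atan(5.55009 / 4.3100) = 52.17 deg


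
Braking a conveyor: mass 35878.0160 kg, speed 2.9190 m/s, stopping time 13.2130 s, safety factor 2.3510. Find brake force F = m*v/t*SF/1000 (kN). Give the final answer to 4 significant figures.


F = 35878.0160 * 2.9190 / 13.2130 * 2.3510 / 1000
F = 18.63 kN


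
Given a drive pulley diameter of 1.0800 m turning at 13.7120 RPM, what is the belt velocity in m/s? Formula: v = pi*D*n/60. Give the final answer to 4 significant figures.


v = pi * 1.0800 * 13.7120 / 60
v = 0.7754 m/s


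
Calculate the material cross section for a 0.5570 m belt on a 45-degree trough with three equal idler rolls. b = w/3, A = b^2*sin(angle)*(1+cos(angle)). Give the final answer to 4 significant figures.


b = 0.5570/3 = 0.185667 m
A = 0.185667^2 * sin(45 deg) * (1 + cos(45 deg))
A = 0.04161 m^2
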